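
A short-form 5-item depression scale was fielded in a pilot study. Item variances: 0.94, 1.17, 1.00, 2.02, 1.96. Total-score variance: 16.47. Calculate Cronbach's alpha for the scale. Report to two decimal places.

Σσ²ᵢ = 0.94 + 1.17 + 1.00 + 2.02 + 1.96 = 7.09
α = (k/(k−1))·(1 − Σσ²ᵢ/σ²_total) = (5/4)·(1 − 7.09/16.47) = 0.71

Cronbach's alpha = 0.71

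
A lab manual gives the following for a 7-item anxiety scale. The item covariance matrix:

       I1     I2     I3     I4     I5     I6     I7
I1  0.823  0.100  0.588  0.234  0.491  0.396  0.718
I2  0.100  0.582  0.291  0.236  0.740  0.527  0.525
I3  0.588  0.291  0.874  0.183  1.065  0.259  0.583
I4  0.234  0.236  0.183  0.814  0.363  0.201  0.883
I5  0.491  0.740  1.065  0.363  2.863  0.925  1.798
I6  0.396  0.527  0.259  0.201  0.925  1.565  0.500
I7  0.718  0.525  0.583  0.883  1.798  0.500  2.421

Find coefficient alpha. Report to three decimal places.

α = 0.817

Σσᵢ² = 0.823 + 0.582 + 0.874 + 0.814 + 2.863 + 1.565 + 2.421 = 9.942
Σ_{i<j} σ_ij = 11.606
σ²_T = 9.942 + 2 × 11.606 = 33.154
α = (k/(k−1))·(1 − Σσᵢ²/σ²_T) = (7/6)·(1 − 9.942/33.154) = 0.817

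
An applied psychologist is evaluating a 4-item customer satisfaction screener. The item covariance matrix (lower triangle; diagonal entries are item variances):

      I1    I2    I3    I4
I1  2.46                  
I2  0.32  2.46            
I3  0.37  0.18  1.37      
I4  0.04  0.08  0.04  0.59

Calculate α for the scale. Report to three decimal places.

α = 0.307

Σσ²ᵢ = 2.46 + 2.46 + 1.37 + 0.59 = 6.88
Σ_{i<j} σ_ij = 1.03
total variance = 6.88 + 2 × 1.03 = 8.94
α = (k/(k−1))·(1 − Σσ²ᵢ/total variance) = (4/3)·(1 − 6.88/8.94) = 0.307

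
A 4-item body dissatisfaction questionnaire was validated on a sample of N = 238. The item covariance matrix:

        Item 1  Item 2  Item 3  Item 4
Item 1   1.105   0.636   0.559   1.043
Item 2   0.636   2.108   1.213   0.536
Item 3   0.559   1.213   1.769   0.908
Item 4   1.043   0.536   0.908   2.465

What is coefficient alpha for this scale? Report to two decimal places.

α = 0.76

Σσᵢ² = 1.105 + 2.108 + 1.769 + 2.465 = 7.447
Sum of off-diagonal covariances = 4.895
σ²_total = 7.447 + 2 × 4.895 = 17.237
α = (k/(k−1))·(1 − Σσᵢ²/σ²_total) = (4/3)·(1 − 7.447/17.237) = 0.76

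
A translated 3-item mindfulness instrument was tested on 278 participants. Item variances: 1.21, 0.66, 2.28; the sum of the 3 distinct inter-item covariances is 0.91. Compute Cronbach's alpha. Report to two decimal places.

α = 0.46

ΣVar(i) = 1.21 + 0.66 + 2.28 = 4.15
Sum of distinct covariances = 0.91
σ²_total = ΣVar(i) + 2·Σcov = 4.15 + 2 × 0.91 = 5.97
α = (3/2)·(1 − 4.15/5.97) = 0.46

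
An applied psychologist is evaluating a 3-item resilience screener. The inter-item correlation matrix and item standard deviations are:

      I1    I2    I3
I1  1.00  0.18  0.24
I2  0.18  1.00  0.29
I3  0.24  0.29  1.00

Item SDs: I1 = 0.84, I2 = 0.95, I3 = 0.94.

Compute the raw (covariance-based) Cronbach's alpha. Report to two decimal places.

α = 0.48

Σσ²ᵢ = 0.84² + 0.95² + 0.94² = 2.4917
Covariances σ_ij = r_ij · s_i · s_j:
  σ(I1,I2) = 0.18 × 0.84 × 0.95 = 0.1436
  σ(I1,I3) = 0.24 × 0.84 × 0.94 = 0.1895
  σ(I2,I3) = 0.29 × 0.95 × 0.94 = 0.2590
σ²_T = Σσ²ᵢ + 2·Σσ_ij = 2.4917 + 2 × 0.5921 = 3.6759
α = (3/2)·(1 − 2.4917/3.6759) = 0.48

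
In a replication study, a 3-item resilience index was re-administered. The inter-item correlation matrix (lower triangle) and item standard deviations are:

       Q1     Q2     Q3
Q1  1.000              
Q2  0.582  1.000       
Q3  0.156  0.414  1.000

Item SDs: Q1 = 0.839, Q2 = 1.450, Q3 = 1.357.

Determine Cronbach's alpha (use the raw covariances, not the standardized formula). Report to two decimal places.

Cronbach's alpha = 0.63

Σσ²ᵢ = 0.839² + 1.450² + 1.357² = 4.6479
Covariances σ_ij = r_ij · s_i · s_j:
  σ(Q1,Q2) = 0.582 × 0.839 × 1.450 = 0.7080
  σ(Q1,Q3) = 0.156 × 0.839 × 1.357 = 0.1776
  σ(Q2,Q3) = 0.414 × 1.450 × 1.357 = 0.8146
σ²_T = Σσ²ᵢ + 2·Σσ_ij = 4.6479 + 2 × 1.7002 = 8.0483
α = (3/2)·(1 − 4.6479/8.0483) = 0.63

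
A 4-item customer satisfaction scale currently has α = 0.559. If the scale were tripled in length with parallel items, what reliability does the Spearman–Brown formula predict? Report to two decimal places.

predicted reliability = 0.79

Length factor m = 3
α' = m·α / (1 + (m−1)·α)
   = 3 × 0.559 / (1 + (3 − 1) × 0.559)
   = 1.6770 / 2.1180 = 0.79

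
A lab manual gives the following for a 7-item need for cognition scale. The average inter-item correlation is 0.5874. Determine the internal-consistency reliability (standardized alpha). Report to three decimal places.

Standardized α = k·r̄ / (1 + (k−1)·r̄) = 7 × 0.5874 / (1 + 6 × 0.5874)
  = 4.1118 / 4.5244 = 0.909

standardized alpha = 0.909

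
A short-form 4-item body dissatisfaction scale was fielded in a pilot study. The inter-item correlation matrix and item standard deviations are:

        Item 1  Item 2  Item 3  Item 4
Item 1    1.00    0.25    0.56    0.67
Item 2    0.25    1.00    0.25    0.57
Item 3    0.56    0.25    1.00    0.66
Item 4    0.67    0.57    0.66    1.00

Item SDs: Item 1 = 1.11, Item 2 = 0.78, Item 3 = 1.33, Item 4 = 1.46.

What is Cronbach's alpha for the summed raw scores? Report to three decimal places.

Σσ²ᵢ = 1.11² + 0.78² + 1.33² + 1.46² = 5.7410
Covariances σ_ij = r_ij · s_i · s_j:
  σ(Item 1,Item 2) = 0.25 × 1.11 × 0.78 = 0.2165
  σ(Item 1,Item 3) = 0.56 × 1.11 × 1.33 = 0.8267
  σ(Item 1,Item 4) = 0.67 × 1.11 × 1.46 = 1.0858
  σ(Item 2,Item 3) = 0.25 × 0.78 × 1.33 = 0.2594
  σ(Item 2,Item 4) = 0.57 × 0.78 × 1.46 = 0.6491
  σ(Item 3,Item 4) = 0.66 × 1.33 × 1.46 = 1.2816
σ²_T = Σσ²ᵢ + 2·Σσ_ij = 5.7410 + 2 × 4.3191 = 14.3792
α = (4/3)·(1 − 5.7410/14.3792) = 0.801

Cronbach's alpha = 0.801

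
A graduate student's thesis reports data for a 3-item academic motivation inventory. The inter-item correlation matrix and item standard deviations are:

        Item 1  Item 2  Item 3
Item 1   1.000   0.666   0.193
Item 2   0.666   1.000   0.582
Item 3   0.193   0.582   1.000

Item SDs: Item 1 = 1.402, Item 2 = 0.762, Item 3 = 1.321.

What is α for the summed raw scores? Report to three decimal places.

α = 0.653

Σσ²ᵢ = 1.402² + 0.762² + 1.321² = 4.2913
Covariances σ_ij = r_ij · s_i · s_j:
  σ(Item 1,Item 2) = 0.666 × 1.402 × 0.762 = 0.7115
  σ(Item 1,Item 3) = 0.193 × 1.402 × 1.321 = 0.3574
  σ(Item 2,Item 3) = 0.582 × 0.762 × 1.321 = 0.5858
σ²_T = Σσ²ᵢ + 2·Σσ_ij = 4.2913 + 2 × 1.6547 = 7.6007
α = (3/2)·(1 − 4.2913/7.6007) = 0.653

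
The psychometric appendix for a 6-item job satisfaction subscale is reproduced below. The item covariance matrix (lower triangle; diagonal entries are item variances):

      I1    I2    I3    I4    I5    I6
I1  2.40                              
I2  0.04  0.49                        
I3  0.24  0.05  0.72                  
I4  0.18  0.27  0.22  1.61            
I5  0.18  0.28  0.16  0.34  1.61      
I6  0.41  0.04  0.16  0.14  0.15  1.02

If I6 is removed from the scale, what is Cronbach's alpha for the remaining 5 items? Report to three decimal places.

α = 0.456

Remaining items: I1, I2, I3, I4, I5 (k = 5).
ΣVar(i) = 2.40 + 0.49 + 0.72 + 1.61 + 1.61 = 6.83
Var(T) = 6.83 + 2 × 1.96 = 10.75
α (item deleted) = (5/4)·(1 − 6.83/10.75) = 0.456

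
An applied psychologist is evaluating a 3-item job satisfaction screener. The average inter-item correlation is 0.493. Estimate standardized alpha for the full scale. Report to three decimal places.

Standardized α = k·r̄ / (1 + (k−1)·r̄) = 3 × 0.493 / (1 + 2 × 0.493)
  = 1.4790 / 1.9860 = 0.745

standardized alpha = 0.745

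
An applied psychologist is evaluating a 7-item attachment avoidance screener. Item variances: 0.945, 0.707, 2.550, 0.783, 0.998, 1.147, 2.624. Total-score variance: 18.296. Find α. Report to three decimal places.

α = 0.545

Σσ²ᵢ = 0.945 + 0.707 + 2.550 + 0.783 + 0.998 + 1.147 + 2.624 = 9.754
α = (k/(k−1))·(1 − Σσ²ᵢ/σ²_total) = (7/6)·(1 − 9.754/18.296) = 0.545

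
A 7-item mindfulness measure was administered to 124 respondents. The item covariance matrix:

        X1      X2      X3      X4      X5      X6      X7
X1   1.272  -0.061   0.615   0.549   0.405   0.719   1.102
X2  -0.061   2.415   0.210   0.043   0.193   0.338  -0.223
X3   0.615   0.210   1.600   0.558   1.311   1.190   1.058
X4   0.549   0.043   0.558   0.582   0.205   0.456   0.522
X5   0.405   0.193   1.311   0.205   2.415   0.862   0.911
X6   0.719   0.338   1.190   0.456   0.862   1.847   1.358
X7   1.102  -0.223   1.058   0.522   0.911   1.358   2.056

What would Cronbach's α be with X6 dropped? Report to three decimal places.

Cronbach's α = 0.706

Remaining items: X1, X2, X3, X4, X5, X7 (k = 6).
sum of item variances = 1.272 + 2.415 + 1.600 + 0.582 + 2.415 + 2.056 = 10.340
total variance = 10.340 + 2 × 7.398 = 25.136
α (item deleted) = (6/5)·(1 − 10.340/25.136) = 0.706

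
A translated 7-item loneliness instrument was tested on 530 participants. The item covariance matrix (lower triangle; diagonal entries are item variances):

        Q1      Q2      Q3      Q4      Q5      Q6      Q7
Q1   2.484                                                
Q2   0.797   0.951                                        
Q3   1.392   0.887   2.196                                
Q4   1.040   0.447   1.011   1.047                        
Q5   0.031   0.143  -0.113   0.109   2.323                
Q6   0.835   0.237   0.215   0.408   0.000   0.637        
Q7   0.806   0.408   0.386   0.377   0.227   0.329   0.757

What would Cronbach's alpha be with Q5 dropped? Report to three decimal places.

α = 0.844

Remaining items: Q1, Q2, Q3, Q4, Q6, Q7 (k = 6).
ΣVar(i) = 2.484 + 0.951 + 2.196 + 1.047 + 0.637 + 0.757 = 8.072
total variance = 8.072 + 2 × 9.575 = 27.222
α (item deleted) = (6/5)·(1 − 8.072/27.222) = 0.844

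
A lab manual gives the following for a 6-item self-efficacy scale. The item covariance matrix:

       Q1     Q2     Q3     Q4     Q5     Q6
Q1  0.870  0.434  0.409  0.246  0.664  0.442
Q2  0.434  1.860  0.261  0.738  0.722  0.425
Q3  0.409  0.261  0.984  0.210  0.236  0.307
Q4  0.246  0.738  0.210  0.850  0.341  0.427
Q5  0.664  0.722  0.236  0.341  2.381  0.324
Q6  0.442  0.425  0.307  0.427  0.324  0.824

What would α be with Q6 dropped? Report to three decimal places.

Remaining items: Q1, Q2, Q3, Q4, Q5 (k = 5).
Σσ²ᵢ = 0.870 + 1.860 + 0.984 + 0.850 + 2.381 = 6.945
total variance = 6.945 + 2 × 4.261 = 15.467
α (item deleted) = (5/4)·(1 − 6.945/15.467) = 0.689

α = 0.689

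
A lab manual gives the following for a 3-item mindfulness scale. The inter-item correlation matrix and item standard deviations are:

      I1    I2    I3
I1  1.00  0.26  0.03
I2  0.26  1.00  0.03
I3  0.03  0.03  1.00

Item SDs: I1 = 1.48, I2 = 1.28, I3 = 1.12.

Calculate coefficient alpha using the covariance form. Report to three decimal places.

Σσ²ᵢ = 1.48² + 1.28² + 1.12² = 5.0832
Covariances σ_ij = r_ij · s_i · s_j:
  σ(I1,I2) = 0.26 × 1.48 × 1.28 = 0.4925
  σ(I1,I3) = 0.03 × 1.48 × 1.12 = 0.0497
  σ(I2,I3) = 0.03 × 1.28 × 1.12 = 0.0430
σ²_T = Σσ²ᵢ + 2·Σσ_ij = 5.0832 + 2 × 0.5852 = 6.2536
α = (3/2)·(1 − 5.0832/6.2536) = 0.281

coefficient alpha = 0.281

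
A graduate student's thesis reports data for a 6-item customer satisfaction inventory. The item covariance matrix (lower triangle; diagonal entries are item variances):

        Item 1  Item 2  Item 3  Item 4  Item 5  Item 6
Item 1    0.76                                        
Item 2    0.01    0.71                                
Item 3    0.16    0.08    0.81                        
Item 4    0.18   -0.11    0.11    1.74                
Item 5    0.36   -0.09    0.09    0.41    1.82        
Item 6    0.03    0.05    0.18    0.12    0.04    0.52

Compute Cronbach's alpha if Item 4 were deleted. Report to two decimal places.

Remaining items: Item 1, Item 2, Item 3, Item 5, Item 6 (k = 5).
Σσᵢ² = 0.76 + 0.71 + 0.81 + 1.82 + 0.52 = 4.62
σ²_T = 4.62 + 2 × 0.91 = 6.44
α (item deleted) = (5/4)·(1 − 4.62/6.44) = 0.35

Cronbach's alpha = 0.35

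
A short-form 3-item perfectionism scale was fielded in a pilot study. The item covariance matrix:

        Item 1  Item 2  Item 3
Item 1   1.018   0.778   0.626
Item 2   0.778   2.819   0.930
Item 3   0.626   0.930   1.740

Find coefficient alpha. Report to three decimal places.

ΣVar(i) = 1.018 + 2.819 + 1.740 = 5.577
Σ_{i<j} σ_ij = 2.334
Var(T) = 5.577 + 2 × 2.334 = 10.245
α = (k/(k−1))·(1 − ΣVar(i)/Var(T)) = (3/2)·(1 − 5.577/10.245) = 0.683

α = 0.683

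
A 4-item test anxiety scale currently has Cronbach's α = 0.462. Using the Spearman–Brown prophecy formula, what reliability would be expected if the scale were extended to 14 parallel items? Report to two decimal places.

predicted reliability = 0.75

Length factor m = 14/4 = 3.5000
α' = m·α / (1 + (m−1)·α)
   = 14/4 × 0.462 / (1 + (14/4 − 1) × 0.462)
   = 1.6170 / 2.1550 = 0.75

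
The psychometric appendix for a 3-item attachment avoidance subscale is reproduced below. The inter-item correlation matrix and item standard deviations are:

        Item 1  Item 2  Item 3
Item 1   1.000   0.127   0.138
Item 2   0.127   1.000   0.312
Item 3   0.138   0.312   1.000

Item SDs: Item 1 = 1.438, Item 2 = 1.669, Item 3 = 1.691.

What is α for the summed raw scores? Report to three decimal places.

Σσ²ᵢ = 1.438² + 1.669² + 1.691² = 7.7129
Covariances σ_ij = r_ij · s_i · s_j:
  σ(Item 1,Item 2) = 0.127 × 1.438 × 1.669 = 0.3048
  σ(Item 1,Item 3) = 0.138 × 1.438 × 1.691 = 0.3356
  σ(Item 2,Item 3) = 0.312 × 1.669 × 1.691 = 0.8806
σ²_T = Σσ²ᵢ + 2·Σσ_ij = 7.7129 + 2 × 1.5210 = 10.7549
α = (3/2)·(1 − 7.7129/10.7549) = 0.424

α = 0.424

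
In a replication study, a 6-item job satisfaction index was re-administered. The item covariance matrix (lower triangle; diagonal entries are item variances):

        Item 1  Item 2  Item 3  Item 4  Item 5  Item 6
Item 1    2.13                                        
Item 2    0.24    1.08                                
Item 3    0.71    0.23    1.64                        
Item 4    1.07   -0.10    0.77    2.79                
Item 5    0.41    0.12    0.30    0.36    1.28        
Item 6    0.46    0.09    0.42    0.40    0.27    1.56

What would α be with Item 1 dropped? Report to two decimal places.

α = 0.51

Remaining items: Item 2, Item 3, Item 4, Item 5, Item 6 (k = 5).
sum of item variances = 1.08 + 1.64 + 2.79 + 1.28 + 1.56 = 8.35
Var(T) = 8.35 + 2 × 2.86 = 14.07
α (item deleted) = (5/4)·(1 − 8.35/14.07) = 0.51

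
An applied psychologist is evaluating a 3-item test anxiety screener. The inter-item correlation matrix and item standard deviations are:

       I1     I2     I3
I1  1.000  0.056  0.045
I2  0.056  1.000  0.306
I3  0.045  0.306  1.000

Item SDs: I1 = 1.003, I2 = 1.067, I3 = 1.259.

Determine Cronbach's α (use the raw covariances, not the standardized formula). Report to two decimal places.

Σσ²ᵢ = 1.003² + 1.067² + 1.259² = 3.7296
Covariances σ_ij = r_ij · s_i · s_j:
  σ(I1,I2) = 0.056 × 1.003 × 1.067 = 0.0599
  σ(I1,I3) = 0.045 × 1.003 × 1.259 = 0.0568
  σ(I2,I3) = 0.306 × 1.067 × 1.259 = 0.4111
σ²_T = Σσ²ᵢ + 2·Σσ_ij = 3.7296 + 2 × 0.5278 = 4.7852
α = (3/2)·(1 − 3.7296/4.7852) = 0.33

Cronbach's α = 0.33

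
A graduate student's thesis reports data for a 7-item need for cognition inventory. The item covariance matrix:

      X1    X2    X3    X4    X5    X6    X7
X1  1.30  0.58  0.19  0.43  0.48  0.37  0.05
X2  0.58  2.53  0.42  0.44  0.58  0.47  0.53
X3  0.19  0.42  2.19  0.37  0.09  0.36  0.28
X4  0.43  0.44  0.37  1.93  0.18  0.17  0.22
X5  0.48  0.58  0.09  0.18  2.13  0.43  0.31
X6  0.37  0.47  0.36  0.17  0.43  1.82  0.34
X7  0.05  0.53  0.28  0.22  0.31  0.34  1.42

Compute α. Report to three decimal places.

Σσ²ᵢ = 1.30 + 2.53 + 2.19 + 1.93 + 2.13 + 1.82 + 1.42 = 13.32
Sum of off-diagonal covariances = 7.29
total variance = 13.32 + 2 × 7.29 = 27.90
α = (k/(k−1))·(1 − Σσ²ᵢ/total variance) = (7/6)·(1 − 13.32/27.90) = 0.610

α = 0.610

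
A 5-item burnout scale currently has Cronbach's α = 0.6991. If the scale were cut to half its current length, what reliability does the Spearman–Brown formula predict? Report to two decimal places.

Length factor m = 1/2
α' = m·α / (1 − (1−m)·α)
   = 1/2 × 0.6991 / (1 − (1 − 1/2) × 0.6991)
   = 0.3496 / 0.6504 = 0.54

predicted reliability = 0.54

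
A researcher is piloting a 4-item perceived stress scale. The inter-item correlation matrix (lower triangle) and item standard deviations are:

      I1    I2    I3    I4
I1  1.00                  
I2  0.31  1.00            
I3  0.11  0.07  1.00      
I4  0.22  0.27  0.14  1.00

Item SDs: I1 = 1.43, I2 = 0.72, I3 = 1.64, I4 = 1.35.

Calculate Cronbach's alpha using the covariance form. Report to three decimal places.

Σσ²ᵢ = 1.43² + 0.72² + 1.64² + 1.35² = 7.0754
Covariances σ_ij = r_ij · s_i · s_j:
  σ(I1,I2) = 0.31 × 1.43 × 0.72 = 0.3192
  σ(I1,I3) = 0.11 × 1.43 × 1.64 = 0.2580
  σ(I1,I4) = 0.22 × 1.43 × 1.35 = 0.4247
  σ(I2,I3) = 0.07 × 0.72 × 1.64 = 0.0827
  σ(I2,I4) = 0.27 × 0.72 × 1.35 = 0.2624
  σ(I3,I4) = 0.14 × 1.64 × 1.35 = 0.3100
σ²_T = Σσ²ᵢ + 2·Σσ_ij = 7.0754 + 2 × 1.6570 = 10.3894
α = (4/3)·(1 − 7.0754/10.3894) = 0.425

α = 0.425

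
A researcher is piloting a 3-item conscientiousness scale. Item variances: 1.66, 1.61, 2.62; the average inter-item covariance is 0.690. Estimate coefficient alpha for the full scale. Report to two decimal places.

Σσ²ᵢ = 1.66 + 1.61 + 2.62 = 5.89
Sum of the 3 distinct covariances = 3 × 0.690 = 2.070
σ²_total = Σσ²ᵢ + 2·Σcov = 5.89 + 2 × 2.070 = 10.030
α = (3/2)·(1 − 5.89/10.030) = 0.62

coefficient alpha = 0.62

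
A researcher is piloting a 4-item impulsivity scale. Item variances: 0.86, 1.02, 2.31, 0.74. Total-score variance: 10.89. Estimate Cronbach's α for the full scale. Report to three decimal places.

ΣVar(i) = 0.86 + 1.02 + 2.31 + 0.74 = 4.93
α = (k/(k−1))·(1 − ΣVar(i)/total variance) = (4/3)·(1 − 4.93/10.89) = 0.730

α = 0.730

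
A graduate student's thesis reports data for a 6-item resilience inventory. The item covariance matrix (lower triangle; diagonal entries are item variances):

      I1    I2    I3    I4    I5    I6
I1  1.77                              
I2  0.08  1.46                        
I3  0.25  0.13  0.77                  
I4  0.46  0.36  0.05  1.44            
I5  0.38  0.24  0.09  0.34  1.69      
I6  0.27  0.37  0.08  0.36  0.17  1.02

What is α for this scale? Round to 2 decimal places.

sum of item variances = 1.77 + 1.46 + 0.77 + 1.44 + 1.69 + 1.02 = 8.15
Sum of the distinct covariances = 3.63
σ²_T = 8.15 + 2 × 3.63 = 15.41
α = (k/(k−1))·(1 − sum of item variances/σ²_T) = (6/5)·(1 − 8.15/15.41) = 0.57

α = 0.57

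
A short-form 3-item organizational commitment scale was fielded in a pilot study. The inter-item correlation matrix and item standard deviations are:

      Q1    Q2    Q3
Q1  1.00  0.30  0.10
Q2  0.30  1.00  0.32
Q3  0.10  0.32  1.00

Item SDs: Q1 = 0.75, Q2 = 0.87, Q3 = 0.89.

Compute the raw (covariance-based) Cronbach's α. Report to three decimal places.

α = 0.489

Σσ²ᵢ = 0.75² + 0.87² + 0.89² = 2.1115
Covariances σ_ij = r_ij · s_i · s_j:
  σ(Q1,Q2) = 0.30 × 0.75 × 0.87 = 0.1957
  σ(Q1,Q3) = 0.10 × 0.75 × 0.89 = 0.0668
  σ(Q2,Q3) = 0.32 × 0.87 × 0.89 = 0.2478
σ²_T = Σσ²ᵢ + 2·Σσ_ij = 2.1115 + 2 × 0.5103 = 3.1321
α = (3/2)·(1 − 2.1115/3.1321) = 0.489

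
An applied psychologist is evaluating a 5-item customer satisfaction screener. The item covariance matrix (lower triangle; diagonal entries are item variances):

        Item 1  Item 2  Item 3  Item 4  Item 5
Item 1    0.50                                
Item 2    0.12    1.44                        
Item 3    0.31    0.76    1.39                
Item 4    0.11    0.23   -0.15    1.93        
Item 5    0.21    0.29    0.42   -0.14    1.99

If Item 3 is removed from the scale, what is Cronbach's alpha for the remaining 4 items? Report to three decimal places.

Remaining items: Item 1, Item 2, Item 4, Item 5 (k = 4).
Σσ²ᵢ = 0.50 + 1.44 + 1.93 + 1.99 = 5.86
σ²_T = 5.86 + 2 × 0.82 = 7.50
α (item deleted) = (4/3)·(1 − 5.86/7.50) = 0.292

α = 0.292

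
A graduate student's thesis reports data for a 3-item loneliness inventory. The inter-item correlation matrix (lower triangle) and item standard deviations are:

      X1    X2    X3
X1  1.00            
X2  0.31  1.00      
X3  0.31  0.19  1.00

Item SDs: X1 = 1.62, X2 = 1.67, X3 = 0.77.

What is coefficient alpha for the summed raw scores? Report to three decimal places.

Σσ²ᵢ = 1.62² + 1.67² + 0.77² = 6.0062
Covariances σ_ij = r_ij · s_i · s_j:
  σ(X1,X2) = 0.31 × 1.62 × 1.67 = 0.8387
  σ(X1,X3) = 0.31 × 1.62 × 0.77 = 0.3867
  σ(X2,X3) = 0.19 × 1.67 × 0.77 = 0.2443
σ²_T = Σσ²ᵢ + 2·Σσ_ij = 6.0062 + 2 × 1.4697 = 8.9456
α = (3/2)·(1 − 6.0062/8.9456) = 0.493

α = 0.493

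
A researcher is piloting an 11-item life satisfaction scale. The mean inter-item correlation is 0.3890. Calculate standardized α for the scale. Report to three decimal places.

standardized α = 0.875

Standardized α = k·r̄ / (1 + (k−1)·r̄) = 11 × 0.3890 / (1 + 10 × 0.3890)
  = 4.2790 / 4.8900 = 0.875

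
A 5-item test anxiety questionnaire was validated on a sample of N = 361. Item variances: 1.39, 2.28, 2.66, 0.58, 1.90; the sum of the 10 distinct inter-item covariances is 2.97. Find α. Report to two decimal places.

α = 0.50

sum of item variances = 1.39 + 2.28 + 2.66 + 0.58 + 1.90 = 8.81
Sum of distinct covariances = 2.97
Var(T) = sum of item variances + 2·Σcov = 8.81 + 2 × 2.97 = 14.75
α = (5/4)·(1 − 8.81/14.75) = 0.50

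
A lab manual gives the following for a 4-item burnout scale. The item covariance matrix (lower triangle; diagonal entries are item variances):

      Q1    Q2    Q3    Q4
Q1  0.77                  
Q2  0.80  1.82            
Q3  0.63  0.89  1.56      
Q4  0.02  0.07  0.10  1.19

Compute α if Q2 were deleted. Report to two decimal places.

α = 0.45

Remaining items: Q1, Q3, Q4 (k = 3).
Σσ²ᵢ = 0.77 + 1.56 + 1.19 = 3.52
total variance = 3.52 + 2 × 0.75 = 5.02
α (item deleted) = (3/2)·(1 − 3.52/5.02) = 0.45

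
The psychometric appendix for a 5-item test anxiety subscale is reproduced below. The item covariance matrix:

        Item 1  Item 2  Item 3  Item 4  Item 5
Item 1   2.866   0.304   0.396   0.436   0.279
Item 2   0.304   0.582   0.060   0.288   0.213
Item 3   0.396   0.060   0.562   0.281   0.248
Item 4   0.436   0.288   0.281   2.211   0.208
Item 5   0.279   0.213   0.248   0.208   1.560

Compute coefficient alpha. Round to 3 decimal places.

α = 0.514

sum of item variances = 2.866 + 0.582 + 0.562 + 2.211 + 1.560 = 7.781
Σ_{i<j} σ_ij = 2.713
total variance = 7.781 + 2 × 2.713 = 13.207
α = (k/(k−1))·(1 − sum of item variances/total variance) = (5/4)·(1 − 7.781/13.207) = 0.514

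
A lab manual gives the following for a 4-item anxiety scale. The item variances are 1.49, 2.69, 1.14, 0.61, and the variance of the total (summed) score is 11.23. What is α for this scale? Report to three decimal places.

α = 0.629

Σσ²ᵢ = 1.49 + 2.69 + 1.14 + 0.61 = 5.93
α = (k/(k−1))·(1 − Σσ²ᵢ/Var(T)) = (4/3)·(1 − 5.93/11.23) = 0.629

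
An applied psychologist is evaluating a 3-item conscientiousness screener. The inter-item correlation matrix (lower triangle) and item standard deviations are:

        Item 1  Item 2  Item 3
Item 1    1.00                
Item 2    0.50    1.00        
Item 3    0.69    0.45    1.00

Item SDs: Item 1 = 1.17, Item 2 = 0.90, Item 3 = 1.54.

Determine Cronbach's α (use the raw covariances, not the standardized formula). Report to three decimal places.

Σσ²ᵢ = 1.17² + 0.90² + 1.54² = 4.5505
Covariances σ_ij = r_ij · s_i · s_j:
  σ(Item 1,Item 2) = 0.50 × 1.17 × 0.90 = 0.5265
  σ(Item 1,Item 3) = 0.69 × 1.17 × 1.54 = 1.2432
  σ(Item 2,Item 3) = 0.45 × 0.90 × 1.54 = 0.6237
σ²_T = Σσ²ᵢ + 2·Σσ_ij = 4.5505 + 2 × 2.3934 = 9.3373
α = (3/2)·(1 − 4.5505/9.3373) = 0.769

Cronbach's α = 0.769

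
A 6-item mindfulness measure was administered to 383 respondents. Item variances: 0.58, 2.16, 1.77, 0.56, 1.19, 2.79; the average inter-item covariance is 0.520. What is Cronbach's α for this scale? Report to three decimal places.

Cronbach's α = 0.759

ΣVar(i) = 0.58 + 2.16 + 1.77 + 0.56 + 1.19 + 2.79 = 9.05
Sum of the 15 distinct covariances = 15 × 0.520 = 7.800
σ²_T = ΣVar(i) + 2·Σcov = 9.05 + 2 × 7.800 = 24.650
α = (6/5)·(1 − 9.05/24.650) = 0.759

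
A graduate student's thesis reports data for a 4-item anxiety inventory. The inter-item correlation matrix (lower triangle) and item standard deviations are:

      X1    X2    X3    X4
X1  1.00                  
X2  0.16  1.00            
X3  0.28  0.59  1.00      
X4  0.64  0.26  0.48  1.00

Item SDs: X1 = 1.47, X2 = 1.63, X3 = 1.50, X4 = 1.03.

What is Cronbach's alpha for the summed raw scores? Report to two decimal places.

α = 0.71

Σσ²ᵢ = 1.47² + 1.63² + 1.50² + 1.03² = 8.1287
Covariances σ_ij = r_ij · s_i · s_j:
  σ(X1,X2) = 0.16 × 1.47 × 1.63 = 0.3834
  σ(X1,X3) = 0.28 × 1.47 × 1.50 = 0.6174
  σ(X1,X4) = 0.64 × 1.47 × 1.03 = 0.9690
  σ(X2,X3) = 0.59 × 1.63 × 1.50 = 1.4425
  σ(X2,X4) = 0.26 × 1.63 × 1.03 = 0.4365
  σ(X3,X4) = 0.48 × 1.50 × 1.03 = 0.7416
σ²_T = Σσ²ᵢ + 2·Σσ_ij = 8.1287 + 2 × 4.5904 = 17.3095
α = (4/3)·(1 − 8.1287/17.3095) = 0.71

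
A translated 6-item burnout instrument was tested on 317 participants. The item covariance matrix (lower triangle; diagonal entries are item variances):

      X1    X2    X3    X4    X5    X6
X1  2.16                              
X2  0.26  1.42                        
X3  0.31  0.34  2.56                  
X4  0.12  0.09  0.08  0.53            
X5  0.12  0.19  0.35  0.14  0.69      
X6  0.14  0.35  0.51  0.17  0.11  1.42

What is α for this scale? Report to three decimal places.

α = 0.513

Σσ²ᵢ = 2.16 + 1.42 + 2.56 + 0.53 + 0.69 + 1.42 = 8.78
Sum of the distinct covariances = 3.28
Var(T) = 8.78 + 2 × 3.28 = 15.34
α = (k/(k−1))·(1 − Σσ²ᵢ/Var(T)) = (6/5)·(1 − 8.78/15.34) = 0.513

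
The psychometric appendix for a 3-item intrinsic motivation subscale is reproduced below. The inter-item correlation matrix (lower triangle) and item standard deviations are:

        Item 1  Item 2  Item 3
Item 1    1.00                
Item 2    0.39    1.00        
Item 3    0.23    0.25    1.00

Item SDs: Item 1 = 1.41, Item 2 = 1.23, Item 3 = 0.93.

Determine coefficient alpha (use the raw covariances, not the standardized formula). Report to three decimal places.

Σσ²ᵢ = 1.41² + 1.23² + 0.93² = 4.3659
Covariances σ_ij = r_ij · s_i · s_j:
  σ(Item 1,Item 2) = 0.39 × 1.41 × 1.23 = 0.6764
  σ(Item 1,Item 3) = 0.23 × 1.41 × 0.93 = 0.3016
  σ(Item 2,Item 3) = 0.25 × 1.23 × 0.93 = 0.2860
σ²_T = Σσ²ᵢ + 2·Σσ_ij = 4.3659 + 2 × 1.2640 = 6.8939
α = (3/2)·(1 − 4.3659/6.8939) = 0.550

coefficient alpha = 0.550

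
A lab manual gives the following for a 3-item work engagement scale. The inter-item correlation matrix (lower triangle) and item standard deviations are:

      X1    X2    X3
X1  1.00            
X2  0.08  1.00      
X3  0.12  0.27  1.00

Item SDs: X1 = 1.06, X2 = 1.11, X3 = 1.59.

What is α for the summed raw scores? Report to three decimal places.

α = 0.361

Σσ²ᵢ = 1.06² + 1.11² + 1.59² = 4.8838
Covariances σ_ij = r_ij · s_i · s_j:
  σ(X1,X2) = 0.08 × 1.06 × 1.11 = 0.0941
  σ(X1,X3) = 0.12 × 1.06 × 1.59 = 0.2022
  σ(X2,X3) = 0.27 × 1.11 × 1.59 = 0.4765
σ²_T = Σσ²ᵢ + 2·Σσ_ij = 4.8838 + 2 × 0.7728 = 6.4294
α = (3/2)·(1 − 4.8838/6.4294) = 0.361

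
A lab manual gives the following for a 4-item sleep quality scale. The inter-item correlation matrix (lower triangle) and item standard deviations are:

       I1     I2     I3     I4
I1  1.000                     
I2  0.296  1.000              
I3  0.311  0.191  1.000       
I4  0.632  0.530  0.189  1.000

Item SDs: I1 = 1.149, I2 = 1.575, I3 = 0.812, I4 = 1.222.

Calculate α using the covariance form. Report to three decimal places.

Σσ²ᵢ = 1.149² + 1.575² + 0.812² + 1.222² = 5.9535
Covariances σ_ij = r_ij · s_i · s_j:
  σ(I1,I2) = 0.296 × 1.149 × 1.575 = 0.5357
  σ(I1,I3) = 0.311 × 1.149 × 0.812 = 0.2902
  σ(I1,I4) = 0.632 × 1.149 × 1.222 = 0.8874
  σ(I2,I3) = 0.191 × 1.575 × 0.812 = 0.2443
  σ(I2,I4) = 0.530 × 1.575 × 1.222 = 1.0201
  σ(I3,I4) = 0.189 × 0.812 × 1.222 = 0.1875
σ²_T = Σσ²ᵢ + 2·Σσ_ij = 5.9535 + 2 × 3.1652 = 12.2839
α = (4/3)·(1 − 5.9535/12.2839) = 0.687

α = 0.687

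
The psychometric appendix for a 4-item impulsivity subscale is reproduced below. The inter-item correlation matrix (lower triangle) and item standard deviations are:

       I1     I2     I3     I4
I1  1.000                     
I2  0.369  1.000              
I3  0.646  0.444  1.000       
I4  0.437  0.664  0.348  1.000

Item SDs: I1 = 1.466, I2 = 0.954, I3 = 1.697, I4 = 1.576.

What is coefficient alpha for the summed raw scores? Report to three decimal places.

Σσ²ᵢ = 1.466² + 0.954² + 1.697² + 1.576² = 8.4229
Covariances σ_ij = r_ij · s_i · s_j:
  σ(I1,I2) = 0.369 × 1.466 × 0.954 = 0.5161
  σ(I1,I3) = 0.646 × 1.466 × 1.697 = 1.6071
  σ(I1,I4) = 0.437 × 1.466 × 1.576 = 1.0097
  σ(I2,I3) = 0.444 × 0.954 × 1.697 = 0.7188
  σ(I2,I4) = 0.664 × 0.954 × 1.576 = 0.9983
  σ(I3,I4) = 0.348 × 1.697 × 1.576 = 0.9307
σ²_T = Σσ²ᵢ + 2·Σσ_ij = 8.4229 + 2 × 5.7807 = 19.9843
α = (4/3)·(1 − 8.4229/19.9843) = 0.771

coefficient alpha = 0.771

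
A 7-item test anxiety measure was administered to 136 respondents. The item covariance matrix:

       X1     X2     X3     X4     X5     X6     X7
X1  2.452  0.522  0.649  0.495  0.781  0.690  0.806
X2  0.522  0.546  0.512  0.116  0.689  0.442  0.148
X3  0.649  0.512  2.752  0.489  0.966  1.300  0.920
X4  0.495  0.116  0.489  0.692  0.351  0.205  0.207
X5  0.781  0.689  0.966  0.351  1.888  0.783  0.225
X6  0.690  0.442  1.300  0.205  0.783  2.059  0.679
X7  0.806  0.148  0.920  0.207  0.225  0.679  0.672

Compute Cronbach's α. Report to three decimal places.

α = 0.798

ΣVar(i) = 2.452 + 0.546 + 2.752 + 0.692 + 1.888 + 2.059 + 0.672 = 11.061
Sum of the distinct covariances = 11.975
σ²_total = 11.061 + 2 × 11.975 = 35.011
α = (k/(k−1))·(1 − ΣVar(i)/σ²_total) = (7/6)·(1 − 11.061/35.011) = 0.798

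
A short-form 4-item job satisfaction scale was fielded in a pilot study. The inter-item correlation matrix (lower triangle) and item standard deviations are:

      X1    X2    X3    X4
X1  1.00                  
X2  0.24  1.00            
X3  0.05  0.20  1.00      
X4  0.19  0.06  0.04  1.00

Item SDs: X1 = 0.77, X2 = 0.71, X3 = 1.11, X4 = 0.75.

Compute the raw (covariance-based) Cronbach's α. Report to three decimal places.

Cronbach's α = 0.346

Σσ²ᵢ = 0.77² + 0.71² + 1.11² + 0.75² = 2.8916
Covariances σ_ij = r_ij · s_i · s_j:
  σ(X1,X2) = 0.24 × 0.77 × 0.71 = 0.1312
  σ(X1,X3) = 0.05 × 0.77 × 1.11 = 0.0427
  σ(X1,X4) = 0.19 × 0.77 × 0.75 = 0.1097
  σ(X2,X3) = 0.20 × 0.71 × 1.11 = 0.1576
  σ(X2,X4) = 0.06 × 0.71 × 0.75 = 0.0319
  σ(X3,X4) = 0.04 × 1.11 × 0.75 = 0.0333
σ²_T = Σσ²ᵢ + 2·Σσ_ij = 2.8916 + 2 × 0.5064 = 3.9044
α = (4/3)·(1 − 2.8916/3.9044) = 0.346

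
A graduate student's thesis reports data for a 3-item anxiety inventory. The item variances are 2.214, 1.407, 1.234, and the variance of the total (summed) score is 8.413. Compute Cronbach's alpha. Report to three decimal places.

Cronbach's alpha = 0.634

sum of item variances = 2.214 + 1.407 + 1.234 = 4.855
α = (k/(k−1))·(1 − sum of item variances/Var(T)) = (3/2)·(1 − 4.855/8.413) = 0.634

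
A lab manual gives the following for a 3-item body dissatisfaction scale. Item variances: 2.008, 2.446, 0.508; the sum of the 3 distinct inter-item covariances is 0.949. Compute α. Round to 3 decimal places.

ΣVar(i) = 2.008 + 2.446 + 0.508 = 4.962
Sum of distinct covariances = 0.949
σ²_T = ΣVar(i) + 2·Σcov = 4.962 + 2 × 0.949 = 6.860
α = (3/2)·(1 − 4.962/6.860) = 0.415

α = 0.415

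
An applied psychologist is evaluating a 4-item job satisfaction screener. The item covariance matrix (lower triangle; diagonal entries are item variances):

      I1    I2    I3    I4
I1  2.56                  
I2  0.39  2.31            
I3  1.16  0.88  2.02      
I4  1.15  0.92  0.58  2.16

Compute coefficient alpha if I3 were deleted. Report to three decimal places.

Remaining items: I1, I2, I4 (k = 3).
sum of item variances = 2.56 + 2.31 + 2.16 = 7.03
Var(T) = 7.03 + 2 × 2.46 = 11.95
α (item deleted) = (3/2)·(1 − 7.03/11.95) = 0.618

α = 0.618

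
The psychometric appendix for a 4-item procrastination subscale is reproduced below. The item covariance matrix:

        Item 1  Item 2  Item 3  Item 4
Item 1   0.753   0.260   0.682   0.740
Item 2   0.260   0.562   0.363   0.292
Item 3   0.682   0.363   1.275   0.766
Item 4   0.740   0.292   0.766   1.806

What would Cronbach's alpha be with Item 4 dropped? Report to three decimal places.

Remaining items: Item 1, Item 2, Item 3 (k = 3).
ΣVar(i) = 0.753 + 0.562 + 1.275 = 2.590
σ²_T = 2.590 + 2 × 1.305 = 5.200
α (item deleted) = (3/2)·(1 − 2.590/5.200) = 0.753

Cronbach's alpha = 0.753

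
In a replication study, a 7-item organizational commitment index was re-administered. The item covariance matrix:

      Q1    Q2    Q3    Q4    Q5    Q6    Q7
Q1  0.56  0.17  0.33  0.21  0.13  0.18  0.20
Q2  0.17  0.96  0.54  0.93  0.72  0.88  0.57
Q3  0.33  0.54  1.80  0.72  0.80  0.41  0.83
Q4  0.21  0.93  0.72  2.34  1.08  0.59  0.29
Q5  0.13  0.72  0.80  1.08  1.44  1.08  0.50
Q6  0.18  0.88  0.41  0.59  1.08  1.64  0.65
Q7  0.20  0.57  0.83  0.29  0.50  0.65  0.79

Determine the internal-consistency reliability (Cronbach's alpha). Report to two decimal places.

Cronbach's alpha = 0.83

Σσᵢ² = 0.56 + 0.96 + 1.80 + 2.34 + 1.44 + 1.64 + 0.79 = 9.53
Sum of off-diagonal covariances = 11.81
total variance = 9.53 + 2 × 11.81 = 33.15
α = (k/(k−1))·(1 − Σσᵢ²/total variance) = (7/6)·(1 − 9.53/33.15) = 0.83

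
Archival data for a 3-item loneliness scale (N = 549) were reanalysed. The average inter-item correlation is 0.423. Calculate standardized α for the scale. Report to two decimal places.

Standardized α = k·r̄ / (1 + (k−1)·r̄) = 3 × 0.423 / (1 + 2 × 0.423)
  = 1.2690 / 1.8460 = 0.69

standardized α = 0.69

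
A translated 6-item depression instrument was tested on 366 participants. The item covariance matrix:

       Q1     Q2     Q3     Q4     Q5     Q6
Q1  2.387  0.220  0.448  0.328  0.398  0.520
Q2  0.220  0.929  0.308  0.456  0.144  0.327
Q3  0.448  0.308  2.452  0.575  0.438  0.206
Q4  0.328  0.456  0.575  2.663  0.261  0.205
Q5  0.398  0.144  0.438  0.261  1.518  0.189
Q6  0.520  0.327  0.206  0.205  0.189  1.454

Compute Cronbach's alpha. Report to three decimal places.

α = 0.562

ΣVar(i) = 2.387 + 0.929 + 2.452 + 2.663 + 1.518 + 1.454 = 11.403
Sum of the distinct covariances = 5.023
Var(T) = 11.403 + 2 × 5.023 = 21.449
α = (k/(k−1))·(1 − ΣVar(i)/Var(T)) = (6/5)·(1 − 11.403/21.449) = 0.562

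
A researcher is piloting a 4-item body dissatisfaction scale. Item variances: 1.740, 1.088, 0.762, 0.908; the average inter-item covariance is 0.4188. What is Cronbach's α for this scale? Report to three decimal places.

Cronbach's α = 0.704

sum of item variances = 1.740 + 1.088 + 0.762 + 0.908 = 4.498
Sum of the 6 distinct covariances = 6 × 0.4188 = 2.5128
total variance = sum of item variances + 2·Σcov = 4.498 + 2 × 2.5128 = 9.5236
α = (4/3)·(1 − 4.498/9.5236) = 0.704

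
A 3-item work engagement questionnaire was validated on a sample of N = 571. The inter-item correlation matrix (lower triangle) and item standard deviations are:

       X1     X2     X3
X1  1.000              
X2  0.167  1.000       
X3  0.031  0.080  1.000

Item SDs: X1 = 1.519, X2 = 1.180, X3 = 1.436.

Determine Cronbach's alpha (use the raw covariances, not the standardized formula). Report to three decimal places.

Cronbach's alpha = 0.223

Σσ²ᵢ = 1.519² + 1.180² + 1.436² = 5.7619
Covariances σ_ij = r_ij · s_i · s_j:
  σ(X1,X2) = 0.167 × 1.519 × 1.180 = 0.2993
  σ(X1,X3) = 0.031 × 1.519 × 1.436 = 0.0676
  σ(X2,X3) = 0.080 × 1.180 × 1.436 = 0.1356
σ²_T = Σσ²ᵢ + 2·Σσ_ij = 5.7619 + 2 × 0.5025 = 6.7669
α = (3/2)·(1 − 5.7619/6.7669) = 0.223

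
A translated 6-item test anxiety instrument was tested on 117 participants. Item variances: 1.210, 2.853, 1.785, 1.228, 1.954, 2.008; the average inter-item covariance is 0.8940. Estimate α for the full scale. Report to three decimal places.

Σσ²ᵢ = 1.210 + 2.853 + 1.785 + 1.228 + 1.954 + 2.008 = 11.038
Sum of the 15 distinct covariances = 15 × 0.8940 = 13.4100
Var(T) = Σσ²ᵢ + 2·Σcov = 11.038 + 2 × 13.4100 = 37.8580
α = (6/5)·(1 − 11.038/37.8580) = 0.850

α = 0.850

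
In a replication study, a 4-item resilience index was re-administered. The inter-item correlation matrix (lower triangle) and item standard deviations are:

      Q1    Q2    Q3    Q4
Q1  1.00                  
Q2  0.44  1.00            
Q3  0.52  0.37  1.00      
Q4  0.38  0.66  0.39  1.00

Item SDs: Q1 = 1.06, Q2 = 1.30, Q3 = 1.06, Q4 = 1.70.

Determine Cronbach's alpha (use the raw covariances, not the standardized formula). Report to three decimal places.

α = 0.762

Σσ²ᵢ = 1.06² + 1.30² + 1.06² + 1.70² = 6.8272
Covariances σ_ij = r_ij · s_i · s_j:
  σ(Q1,Q2) = 0.44 × 1.06 × 1.30 = 0.6063
  σ(Q1,Q3) = 0.52 × 1.06 × 1.06 = 0.5843
  σ(Q1,Q4) = 0.38 × 1.06 × 1.70 = 0.6848
  σ(Q2,Q3) = 0.37 × 1.30 × 1.06 = 0.5099
  σ(Q2,Q4) = 0.66 × 1.30 × 1.70 = 1.4586
  σ(Q3,Q4) = 0.39 × 1.06 × 1.70 = 0.7028
σ²_T = Σσ²ᵢ + 2·Σσ_ij = 6.8272 + 2 × 4.5467 = 15.9206
α = (4/3)·(1 − 6.8272/15.9206) = 0.762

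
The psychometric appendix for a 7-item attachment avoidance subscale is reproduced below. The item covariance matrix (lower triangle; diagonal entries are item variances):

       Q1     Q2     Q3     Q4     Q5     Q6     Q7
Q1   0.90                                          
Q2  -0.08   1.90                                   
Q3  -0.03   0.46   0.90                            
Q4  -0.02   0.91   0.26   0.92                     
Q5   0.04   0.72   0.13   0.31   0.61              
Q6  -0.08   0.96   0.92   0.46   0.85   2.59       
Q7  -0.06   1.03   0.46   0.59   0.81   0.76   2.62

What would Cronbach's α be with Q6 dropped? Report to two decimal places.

Cronbach's α = 0.70

Remaining items: Q1, Q2, Q3, Q4, Q5, Q7 (k = 6).
Σσᵢ² = 0.90 + 1.90 + 0.90 + 0.92 + 0.61 + 2.62 = 7.85
total variance = 7.85 + 2 × 5.53 = 18.91
α (item deleted) = (6/5)·(1 − 7.85/18.91) = 0.70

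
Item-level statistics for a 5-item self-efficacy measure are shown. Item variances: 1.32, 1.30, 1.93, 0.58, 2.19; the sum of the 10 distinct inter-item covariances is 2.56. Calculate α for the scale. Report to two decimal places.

sum of item variances = 1.32 + 1.30 + 1.93 + 0.58 + 2.19 = 7.32
Sum of distinct covariances = 2.56
Var(T) = sum of item variances + 2·Σcov = 7.32 + 2 × 2.56 = 12.44
α = (5/4)·(1 − 7.32/12.44) = 0.51

α = 0.51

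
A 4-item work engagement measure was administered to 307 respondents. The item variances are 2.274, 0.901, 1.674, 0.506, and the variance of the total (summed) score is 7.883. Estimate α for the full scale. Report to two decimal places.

α = 0.43

Σσᵢ² = 2.274 + 0.901 + 1.674 + 0.506 = 5.355
α = (k/(k−1))·(1 − Σσᵢ²/σ²_T) = (4/3)·(1 − 5.355/7.883) = 0.43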